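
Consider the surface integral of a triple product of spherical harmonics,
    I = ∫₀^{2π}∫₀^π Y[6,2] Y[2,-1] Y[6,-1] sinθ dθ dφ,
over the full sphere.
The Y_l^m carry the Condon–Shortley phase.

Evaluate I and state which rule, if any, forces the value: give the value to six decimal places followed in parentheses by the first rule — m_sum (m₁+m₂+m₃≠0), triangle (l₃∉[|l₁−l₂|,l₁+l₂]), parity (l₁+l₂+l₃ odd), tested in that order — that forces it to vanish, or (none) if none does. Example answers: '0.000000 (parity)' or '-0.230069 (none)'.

0.088837 (none)

m-sum 0 ✓  L=14 even ✓  4≤6≤8 ✓
Π(2lᵢ+1) = 13×5×13 = 845
triangle coeff Δ(6,2,6) = 1/90090
Σ_t [0,2]: t=0:+1/69120 t=1:−1/14400 t=2:+1/69120 = -7/172800
(3j)²=14/715 [(6 2 6; 0 0 0)], sign=-1
Σ_t [0,1]: t=0:+1/34560 t=1:−1/60480 = 1/80640
(3j)²=6/1001 [(6 2 6; 2 -1 -1)], sign=-1
⇒ 4πI² = 12/121
I = (+1)√(12/121/(4π)) = 0.08883682
No selection rule forces the value: the integral is nonzero (none).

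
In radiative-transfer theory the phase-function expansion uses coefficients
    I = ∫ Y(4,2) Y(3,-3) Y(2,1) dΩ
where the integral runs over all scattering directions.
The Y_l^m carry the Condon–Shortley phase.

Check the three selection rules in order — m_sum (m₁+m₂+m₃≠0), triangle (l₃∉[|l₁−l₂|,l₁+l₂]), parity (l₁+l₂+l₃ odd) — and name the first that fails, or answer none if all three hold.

parity

Σmᵢ = 0  ✓
l₃∈[|l₁−l₂|,l₁+l₂]=[1,7], have l₃=2  ✓
Σlᵢ = 9 ⇒ odd  ✗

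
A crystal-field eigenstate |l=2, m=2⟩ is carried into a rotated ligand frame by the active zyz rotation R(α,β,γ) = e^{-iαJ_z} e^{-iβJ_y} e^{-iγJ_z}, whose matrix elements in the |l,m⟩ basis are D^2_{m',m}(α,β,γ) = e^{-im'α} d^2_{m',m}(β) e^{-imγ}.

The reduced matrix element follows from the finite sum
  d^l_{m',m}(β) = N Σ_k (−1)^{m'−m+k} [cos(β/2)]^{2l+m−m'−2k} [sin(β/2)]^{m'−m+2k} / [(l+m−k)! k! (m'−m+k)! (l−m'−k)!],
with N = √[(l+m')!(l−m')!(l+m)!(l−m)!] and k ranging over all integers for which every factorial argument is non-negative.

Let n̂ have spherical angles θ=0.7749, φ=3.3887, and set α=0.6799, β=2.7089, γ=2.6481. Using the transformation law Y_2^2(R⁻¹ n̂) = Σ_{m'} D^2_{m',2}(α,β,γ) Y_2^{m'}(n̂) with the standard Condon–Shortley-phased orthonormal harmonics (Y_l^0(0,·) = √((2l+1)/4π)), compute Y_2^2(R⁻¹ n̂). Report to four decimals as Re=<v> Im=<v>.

Need the full column D^2_{m',2} for m'=−2..2 at α=0.6799, β=2.7089, γ=2.6481.
cos(β/2)=0.214663, sin(β/2)=0.976688
d^2_{-2,2}: single k=4 term ⇒ +0.909963;  D = -0.637359+0.649467i
d^2_{-1,2}: single k=3 term ⇒ +0.399995;  D = -0.038376+0.398150i
d^2_{0,2}: single k=2 term ⇒ +0.107671;  D = +0.059349+0.089838i
d^2_{1,2}: single k=1 term ⇒ +0.019322;  D = +0.018418+0.005841i
d^2_{2,2}: single k=0 term ⇒ +0.002123;  D = +0.001978-0.000773i
Y_2^{m'}(θ=0.7749,φ=3.3887) and Σ D·Y over m':
  (-0.6374+0.6495i)·(+0.1665-0.0897i)  (-0.0384+0.3981i)·(-0.3745+0.0945i)  (+0.0593+0.0898i)·(+0.1676+0.0000i)  (+0.0184+0.0058i)·(+0.3745+0.0945i)  (+0.0020-0.0008i)·(+0.1665+0.0897i)
Y_2^2(R⁻¹ n̂) = -0.054390+0.031592i

Re=-0.0544 Im=0.0316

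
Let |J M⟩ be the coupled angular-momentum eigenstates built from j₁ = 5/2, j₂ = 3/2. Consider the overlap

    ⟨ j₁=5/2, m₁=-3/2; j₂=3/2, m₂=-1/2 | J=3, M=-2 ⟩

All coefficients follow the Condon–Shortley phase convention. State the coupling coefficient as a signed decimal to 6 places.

−√(1/12) ≈ -0.288675

√[7·1!4!2!/8! · 1!4!1!2!1!5!] = √(48)
  +(−1)^0/∏(0,1,4,1,0,1)! = 1/24  (running 1/24)
  +(−1)^1/∏(1,0,3,0,1,2)! = -1/12  (running -1/24)
⟨..|..⟩ = √(48)·(-1/24) = -0.288675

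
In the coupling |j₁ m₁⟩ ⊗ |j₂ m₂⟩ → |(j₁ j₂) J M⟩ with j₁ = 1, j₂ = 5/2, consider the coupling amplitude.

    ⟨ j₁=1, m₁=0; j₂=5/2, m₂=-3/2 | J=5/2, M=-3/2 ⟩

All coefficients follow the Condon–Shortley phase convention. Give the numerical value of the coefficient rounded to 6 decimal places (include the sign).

triangle: 1!*1!*4!/7! = 24/5040
(j±m)!: 1!*1!*1!*4!*1!*4! = 576
prefactor² = (2J+1)*Δ*N² = 576/35
  k=0: +1/(0!*1!*1!*1!*0!*3!) = 1/6
  k=1: −1/(1!*0!*0!*0!*1!*4!) = -1/24
Σ = 1/8  ⇒  CG² = 576/35*(1/8)² = 9/35
CG = +√(9/35) = +0.507093

+√(9/35) ≈ +0.507093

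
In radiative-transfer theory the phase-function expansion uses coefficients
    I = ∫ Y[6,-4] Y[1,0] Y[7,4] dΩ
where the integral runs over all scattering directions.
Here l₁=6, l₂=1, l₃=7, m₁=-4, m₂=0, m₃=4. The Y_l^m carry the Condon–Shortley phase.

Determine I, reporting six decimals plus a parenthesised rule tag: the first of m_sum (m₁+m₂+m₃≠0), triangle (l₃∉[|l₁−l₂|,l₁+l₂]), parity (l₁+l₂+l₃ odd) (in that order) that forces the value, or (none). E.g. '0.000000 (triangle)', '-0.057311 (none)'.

m-sum 0 ✓  L=14 even ✓  5≤7≤7 ✓
Π(2lᵢ+1) = 13×3×15 = 585
triangle coeff Δ(6,1,7) = 1/1365
Σ_t [0,0]: t=0:+1/518400 = 1/518400
(3j)²=7/195 [(6 1 7; 0 0 0)], sign=-1
Σ_t [0,0]: t=0:+1/7257600 = 1/7257600
(3j)²=11/455 [(6 1 7; -4 0 4)], sign=-1
⇒ 4πI² = 33/65
I = (+1)√(33/65/(4π)) = 0.20099968
No selection rule forces the value: the integral is nonzero (none).

0.201000 (none)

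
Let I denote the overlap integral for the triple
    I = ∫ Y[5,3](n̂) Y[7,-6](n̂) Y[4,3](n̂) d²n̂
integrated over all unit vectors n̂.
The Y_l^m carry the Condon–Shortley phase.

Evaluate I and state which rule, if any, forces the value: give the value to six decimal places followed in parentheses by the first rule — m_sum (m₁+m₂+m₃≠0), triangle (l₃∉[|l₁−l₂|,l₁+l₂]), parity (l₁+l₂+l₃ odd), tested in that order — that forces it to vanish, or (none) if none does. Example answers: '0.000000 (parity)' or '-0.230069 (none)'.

Checks pass: Σm=0; 16 even; l₃=4∈[2,12].
(2·5+1)(2·7+1)(2·4+1) = 1485
Δ: 8! 2! 6! / 17! → 1/6126120
sum: t=3:−1/69120 t=4:+1/20736 t=5:−1/69120 = 1/51840
3j²(5 7 4; 0 0 0) = Δ·Π!·Σ² = 280/21879  (sign +1)
sum: t=0:+1/9676800 t=1:−1/3628800 = -1/5806080
3j²(5 7 4; 3 -6 3) = Δ·Π!·Σ² = 5/408  (sign +1)
combine: 4πI² = 1485·280/21879·5/408 = 875/3757
take √, sign +1: I = 0.13613773
No selection rule forces the value: the integral is nonzero (none).

0.136138 (none)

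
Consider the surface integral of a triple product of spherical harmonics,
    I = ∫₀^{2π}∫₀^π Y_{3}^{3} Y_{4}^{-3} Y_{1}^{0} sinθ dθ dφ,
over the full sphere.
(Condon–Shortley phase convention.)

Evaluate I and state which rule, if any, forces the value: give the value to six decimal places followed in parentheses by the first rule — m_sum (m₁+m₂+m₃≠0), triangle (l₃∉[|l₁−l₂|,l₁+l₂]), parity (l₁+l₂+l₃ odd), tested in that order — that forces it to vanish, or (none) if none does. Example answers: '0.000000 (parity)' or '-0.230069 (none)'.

-0.162868 (none)

Checks pass: Σm=0; 8 even; l₃=1∈[1,7].
(2·3+1)(2·4+1)(2·1+1) = 189
Δ: 6! 0! 2! / 9! → 1/252
sum: t=3:−1/36 = -1/36
3j²(3 4 1; 0 0 0) = Δ·Π!·Σ² = 4/63  (sign +1)
sum: t=0:+1/720 = 1/720
3j²(3 4 1; 3 -3 0) = Δ·Π!·Σ² = 1/36  (sign -1)
combine: 4πI² = 189·4/63·1/36 = 1/3
take √, sign -1: I = -0.16286750
No selection rule forces the value: the integral is nonzero (none).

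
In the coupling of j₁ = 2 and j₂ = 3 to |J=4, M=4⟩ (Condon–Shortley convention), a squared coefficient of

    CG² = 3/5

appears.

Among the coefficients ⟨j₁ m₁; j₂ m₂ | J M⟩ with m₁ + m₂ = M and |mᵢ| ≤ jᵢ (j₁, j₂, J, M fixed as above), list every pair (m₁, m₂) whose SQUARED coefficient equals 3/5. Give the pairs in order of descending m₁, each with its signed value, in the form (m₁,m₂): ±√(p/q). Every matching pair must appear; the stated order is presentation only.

(1,3): −√(3/5)

Admissible pairs with m₁+m₂ = M = 4: (1,3), (2,2)
  (m₁,m₂)=(2,2): CG² = 2/5, CG = +√(2/5)
  (m₁,m₂)=(1,3): CG² = 3/5, CG = −√(3/5)   ← matches the target
Pairs with CG² = 3/5: (1,3): −√(3/5)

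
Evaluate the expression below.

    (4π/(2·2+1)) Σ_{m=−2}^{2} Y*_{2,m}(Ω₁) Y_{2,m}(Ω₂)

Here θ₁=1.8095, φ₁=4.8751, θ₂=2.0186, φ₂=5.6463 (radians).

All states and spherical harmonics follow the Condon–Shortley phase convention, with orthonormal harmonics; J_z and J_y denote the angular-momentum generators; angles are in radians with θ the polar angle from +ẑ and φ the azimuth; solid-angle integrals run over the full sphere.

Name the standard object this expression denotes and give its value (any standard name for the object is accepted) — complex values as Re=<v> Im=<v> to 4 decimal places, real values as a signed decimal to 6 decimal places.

Legendre polynomial (addition theorem), +0.300271

This sum is the spherical-harmonic addition theorem: it equals the Legendre polynomial P_l(cos γ) of the angle γ between the two directions.
Term-by-term m-sum for l=2 (normalisation 4π/5 = 2.513274):
  m=-2: (-0.34554 - 0.11659j) × (0.09186 + 0.30011j) = 0.00325 - 0.11441j  (running Σ = 0.00325 - 0.11441j)
  m=-1: (-0.02875 + 0.17514j) × (-0.24241 - 0.17931j) = 0.03837 - 0.03730j  (running Σ = 0.04162 - 0.15171j)
  m=0: (-0.26250 + 0.00000j) × (-0.13801 + 0.00000j) = 0.03623 + 0.00000j  (running Σ = 0.07785 - 0.15171j)
  m=1: (0.02875 + 0.17514j) × (0.24241 - 0.17931j) = 0.03837 + 0.03730j  (running Σ = 0.11622 - 0.11441j)
  m=2: (-0.34554 + 0.11659j) × (0.09186 - 0.30011j) = 0.00325 + 0.11441j  (running Σ = 0.11947 + 0.00000j)
Σ over m = 0.11947 + 0.00000j; ×(4π/5) → 0.30027 + 0.00000j. Real part: 0.300271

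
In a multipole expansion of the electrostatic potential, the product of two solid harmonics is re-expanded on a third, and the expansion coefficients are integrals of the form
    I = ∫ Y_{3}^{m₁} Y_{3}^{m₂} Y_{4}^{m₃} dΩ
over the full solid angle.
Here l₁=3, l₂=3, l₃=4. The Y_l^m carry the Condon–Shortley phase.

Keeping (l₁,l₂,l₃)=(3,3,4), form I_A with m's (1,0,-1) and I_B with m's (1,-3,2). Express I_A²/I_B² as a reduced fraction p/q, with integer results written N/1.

Shared (l₁,l₂,l₃)=(3,3,4): N and (l;000)² cancel in I_A²/I_B².
A: Δ = 2!·4!·4!/11! = 1/34650; Racah Σ t=0..2: t=0:+1/48 t=1:−1/24 t=2:+1/288 = -5/288; ⇒ 3j(3 3 4; 1 0 -1)² = 5/462, sgn +1
B: Δ = 2!·4!·4!/11! = 1/34650; Racah Σ t=0..0: t=0:+1/192 = 1/192; ⇒ 3j(3 3 4; 1 -3 2)² = 3/77, sgn +1
I_A²/I_B² = (5/462)/(3/77) = 5/18

5/18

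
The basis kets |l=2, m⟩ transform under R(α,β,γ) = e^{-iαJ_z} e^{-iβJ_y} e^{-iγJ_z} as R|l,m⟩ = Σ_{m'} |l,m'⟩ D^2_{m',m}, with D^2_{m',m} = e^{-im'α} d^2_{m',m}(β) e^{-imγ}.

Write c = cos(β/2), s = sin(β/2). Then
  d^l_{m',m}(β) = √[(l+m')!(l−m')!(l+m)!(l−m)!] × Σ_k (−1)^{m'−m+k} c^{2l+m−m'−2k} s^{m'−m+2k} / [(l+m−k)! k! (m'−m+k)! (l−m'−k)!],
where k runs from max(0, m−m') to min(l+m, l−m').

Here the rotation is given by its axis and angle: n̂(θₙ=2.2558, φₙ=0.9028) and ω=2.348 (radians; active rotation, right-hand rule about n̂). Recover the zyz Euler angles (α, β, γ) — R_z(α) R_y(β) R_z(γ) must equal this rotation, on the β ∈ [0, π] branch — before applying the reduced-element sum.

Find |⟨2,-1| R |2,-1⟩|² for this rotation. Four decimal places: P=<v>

Axis–angle → zyz. n̂ = (sinθₙcosφₙ, sinθₙsinφₙ, cosθₙ) = (+0.479685, +0.607967, -0.632676), ω = 2.3480.
R = I cosω + sinω [n̂]ₓ + (1−cosω) n̂n̂ᵀ gives
  R = [-0.309827, +0.947171, -0.082910; +0.045131, -0.072452, -0.996350; -0.949721, -0.312438, -0.020299]
β = atan2(√(R₁₃²+R₂₃²), R₃₃) = 1.591097; α = atan2(R₂₃, R₁₃) mod 2π = 4.629367; γ = atan2(R₃₂, −R₃₁) mod 2π = 5.965360
D^2_{-1,-1}(4.6294,1.5911,5.9654) = e^{-i·-1·4.6294}·d^2_{-1,-1}(1.5911)·e^{-i·-1·5.9654}. Compute d first:
Half-angle: c=0.699893, s=0.714248. N=√(1·6·1·6)=6.000000
k: max(0,(-1)−(-1))=0 … min(2+(-1),2−(-1))=1
  k=0: (−1)^0·6.0000/(6)·0.6999^4·0.7142^0 = +0.239954
  k=1: (−1)^1·6.0000/(2)·0.6999^2·0.7142^2 = -0.749691
d^2_{-1,-1}(1.5911) = +0.239954 -0.749691 = -0.509737
|D^2_{-1,-1}|² = |d^2_{-1,-1}(β)|² = (-0.509737)² = 0.259832 (the z-rotation phases have unit modulus)

P=0.2598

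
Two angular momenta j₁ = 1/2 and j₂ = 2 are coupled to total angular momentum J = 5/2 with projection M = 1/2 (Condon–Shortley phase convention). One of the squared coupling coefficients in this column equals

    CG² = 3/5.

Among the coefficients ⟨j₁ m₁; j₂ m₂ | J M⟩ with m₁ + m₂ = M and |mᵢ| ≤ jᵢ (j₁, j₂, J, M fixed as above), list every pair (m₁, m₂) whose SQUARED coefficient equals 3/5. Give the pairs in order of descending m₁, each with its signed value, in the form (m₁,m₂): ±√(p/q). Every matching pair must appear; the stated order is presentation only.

(1/2,0): +√(3/5)

Admissible pairs with m₁+m₂ = M = 1/2: (-1/2,1), (1/2,0)
  (m₁,m₂)=(1/2,0): CG² = 3/5, CG = +√(3/5)   ← matches the target
  (m₁,m₂)=(-1/2,1): CG² = 2/5, CG = +√(2/5)
Pairs with CG² = 3/5: (1/2,0): +√(3/5)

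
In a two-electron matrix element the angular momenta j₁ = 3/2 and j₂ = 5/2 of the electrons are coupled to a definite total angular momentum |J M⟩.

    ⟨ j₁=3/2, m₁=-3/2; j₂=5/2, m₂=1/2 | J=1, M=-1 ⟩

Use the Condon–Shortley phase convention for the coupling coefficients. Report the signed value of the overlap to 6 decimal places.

−√(1/20) ≈ -0.223607

√[3·3!0!2!/6! · 0!3!3!2!0!2!] = √(36/5)
  +(−1)^3/∏(3,0,0,0,0,2)! = -1/12  (running -1/12)
⟨..|..⟩ = √(36/5)·(-1/12) = -0.223607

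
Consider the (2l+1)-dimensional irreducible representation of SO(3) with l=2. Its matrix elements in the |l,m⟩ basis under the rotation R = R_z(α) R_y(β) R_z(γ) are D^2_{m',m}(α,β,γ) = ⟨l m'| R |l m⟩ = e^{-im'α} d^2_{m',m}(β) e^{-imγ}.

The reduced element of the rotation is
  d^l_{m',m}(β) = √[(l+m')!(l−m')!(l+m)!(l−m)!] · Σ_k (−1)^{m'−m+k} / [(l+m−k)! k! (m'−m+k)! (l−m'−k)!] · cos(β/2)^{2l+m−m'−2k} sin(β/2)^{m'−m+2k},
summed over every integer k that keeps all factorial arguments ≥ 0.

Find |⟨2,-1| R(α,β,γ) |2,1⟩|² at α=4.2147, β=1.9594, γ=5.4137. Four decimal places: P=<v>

Split into d^2_{-1,1}(β=1.9594) × two z-phases.
With c≡cos(β/2)=0.557272 and s≡sin(β/2)=0.830330, N=[1·6·6·1]^{1/2}=6.000000
Admissible k: 2..3 (factorial args all ≥0)
  k=2: (−1)^0·6.0000/(2)·0.5573^2·0.8303^2 = +0.642328
  k=3: (−1)^1·6.0000/(6)·0.5573^0·0.8303^4 = -0.475339
d^2_{-1,1}(1.9594) = +0.642328 -0.475339 = +0.166989
|D^2_{-1,1}|² = |d^2_{-1,1}(β)|² = (+0.166989)² = 0.027885 (the z-rotation phases have unit modulus)

P=0.0279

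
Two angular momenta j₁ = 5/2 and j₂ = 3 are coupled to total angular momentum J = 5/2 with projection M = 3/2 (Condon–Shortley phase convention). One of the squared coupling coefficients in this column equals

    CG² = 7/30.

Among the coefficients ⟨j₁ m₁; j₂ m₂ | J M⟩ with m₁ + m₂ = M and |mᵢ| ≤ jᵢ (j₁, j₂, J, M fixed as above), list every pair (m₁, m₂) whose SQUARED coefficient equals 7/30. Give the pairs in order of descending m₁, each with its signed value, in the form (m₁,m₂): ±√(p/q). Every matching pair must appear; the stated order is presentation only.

Admissible pairs with m₁+m₂ = M = 3/2: (-3/2,3), (-1/2,2), (1/2,1), (3/2,0), (5/2,-1)
  (m₁,m₂)=(5/2,-1): CG² = 2/7, CG = +√(2/7)
  (m₁,m₂)=(3/2,0): CG² = 7/30, CG = −√(7/30)   ← matches the target
  (m₁,m₂)=(1/2,1): CG² = 1/35, CG = +√(1/35)
  (m₁,m₂)=(-1/2,2): CG² = 1/14, CG = +√(1/14)
  (m₁,m₂)=(-3/2,3): CG² = 8/21, CG = −√(8/21)
Pairs with CG² = 7/30: (3/2,0): −√(7/30)

(3/2,0): −√(7/30)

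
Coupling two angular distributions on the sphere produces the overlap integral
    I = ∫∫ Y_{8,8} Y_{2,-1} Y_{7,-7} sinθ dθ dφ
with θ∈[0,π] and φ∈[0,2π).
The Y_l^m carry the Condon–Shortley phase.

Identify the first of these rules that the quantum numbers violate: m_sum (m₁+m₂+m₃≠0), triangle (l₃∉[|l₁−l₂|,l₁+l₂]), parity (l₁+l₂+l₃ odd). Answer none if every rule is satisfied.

parity

azimuthal sum: 8 − 1 − 7 = 0  ✓
6 ≤ 7 ≤ 10 (triangle on l)  ✓
L = 8 + 2 + 7 = 17 (odd)  ✗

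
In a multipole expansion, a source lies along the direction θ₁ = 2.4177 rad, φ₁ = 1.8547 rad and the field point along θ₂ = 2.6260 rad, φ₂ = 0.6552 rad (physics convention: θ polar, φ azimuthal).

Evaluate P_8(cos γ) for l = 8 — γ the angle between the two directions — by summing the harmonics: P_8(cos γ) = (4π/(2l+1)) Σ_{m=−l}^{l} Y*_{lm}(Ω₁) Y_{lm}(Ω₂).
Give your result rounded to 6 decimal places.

Term-by-term m-sum for l=8 (normalisation 4π/17 = 0.739198):
  m=-8: (-0.012300, 0.014590) × (0.000909, 0.001554) = (-0.000034, -0.000006)  (running Σ = (-0.000034, -0.000006))
  m=-7: (-0.078966, -0.034936) × (0.001597, -0.012605) = (-0.000566, 0.000940)  (running Σ = (-0.000600, 0.000934))
  m=-6: (0.031174, -0.233673) × (-0.039423, 0.039757) = (0.008061, 0.010452)  (running Σ = (0.007461, 0.011385))
  m=-5: (0.416020, -0.063419) × (0.170641, -0.023075) = (0.069527, -0.020421)  (running Σ = (0.076987, -0.009036))
  m=-4: (0.188996, 0.406523) × (-0.321843, -0.184614) = (0.014223, -0.165728)  (running Σ = (0.091210, -0.174764))
  m=-3: (-0.099328, 0.086956) × (0.198415, 0.476180) = (-0.061115, -0.030044)  (running Σ = (0.030095, -0.204808))
  m=-2: (0.267384, 0.170559) × (0.082003, -0.307766) = (0.074418, -0.068305)  (running Σ = (0.104514, -0.273114))
  m=-1: (-0.083951, 0.287716) × (0.184132, -0.141495) = (0.025252, 0.064856)  (running Σ = (0.129766, -0.208257))
  m=0: (0.232800, -0.000000) × (-0.410628, 0.000000) = (-0.095594, 0.000000)  (running Σ = (0.034172, -0.208257))
  m=1: (0.083951, 0.287716) × (-0.184132, -0.141495) = (0.025252, -0.064856)  (running Σ = (0.059424, -0.273114))
  m=2: (0.267384, -0.170559) × (0.082003, 0.307766) = (0.074418, 0.068305)  (running Σ = (0.133842, -0.204808))
  m=3: (0.099328, 0.086956) × (-0.198415, 0.476180) = (-0.061115, 0.030044)  (running Σ = (0.072727, -0.174764))
  m=4: (0.188996, -0.406523) × (-0.321843, 0.184614) = (0.014223, 0.165728)  (running Σ = (0.086950, -0.009036))
  m=5: (-0.416020, -0.063419) × (-0.170641, -0.023075) = (0.069527, 0.020421)  (running Σ = (0.156477, 0.011385))
  m=6: (0.031174, 0.233673) × (-0.039423, -0.039757) = (0.008061, -0.010452)  (running Σ = (0.164538, 0.000934))
  m=7: (0.078966, -0.034936) × (-0.001597, -0.012605) = (-0.000566, -0.000940)  (running Σ = (0.163971, -0.000006))
  m=8: (-0.012300, -0.014590) × (0.000909, -0.001554) = (-0.000034, 0.000006)  (running Σ = (0.163937, -0.000000))
Σ over m = (0.163937, -0.000000); ×(4π/17) → (0.121182, -0.000000). Real part: 0.121182

0.121182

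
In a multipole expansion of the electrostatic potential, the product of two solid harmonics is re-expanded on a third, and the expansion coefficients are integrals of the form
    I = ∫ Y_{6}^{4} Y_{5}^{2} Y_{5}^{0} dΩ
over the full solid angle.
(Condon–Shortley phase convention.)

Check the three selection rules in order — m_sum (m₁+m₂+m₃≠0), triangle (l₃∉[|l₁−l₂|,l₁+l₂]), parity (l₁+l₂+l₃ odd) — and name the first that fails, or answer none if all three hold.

m_sum

Σmᵢ = 6  ✗
l₃∈[|l₁−l₂|,l₁+l₂]=[1,11], have l₃=5
Σlᵢ = 16 ⇒ even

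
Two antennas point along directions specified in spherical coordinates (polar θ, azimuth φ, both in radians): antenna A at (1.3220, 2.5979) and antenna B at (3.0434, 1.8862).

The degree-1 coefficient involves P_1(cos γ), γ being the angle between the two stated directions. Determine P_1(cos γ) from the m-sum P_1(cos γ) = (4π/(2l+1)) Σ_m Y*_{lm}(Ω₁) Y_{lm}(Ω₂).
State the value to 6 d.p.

-0.173100

Expand P_1 via completeness: Σ_{m} conj(Y_{1,m}) at Ω₁ times Y_{1,m} at Ω₂ —
  term(m=-1) = 0.00859 + 0.00741j   from Y*(Ω₁)=-0.28657 + 0.17322j, Y(Ω₂)=-0.01051 - 0.03220j
  term(m=+0) = -0.05850 + 0.00000j   from Y*(Ω₁)=0.12031 + 0.00000j, Y(Ω₂)=-0.48625 + 0.00000j
  term(m=+1) = 0.00859 - 0.00741j   from Y*(Ω₁)=0.28657 + 0.17322j, Y(Ω₂)=0.01051 - 0.03220j
Total Σ_m = -0.04132 + 0.00000j. Multiply by 4.188790: -0.17310 + 0.00000j. P_1(cos γ) = -0.173100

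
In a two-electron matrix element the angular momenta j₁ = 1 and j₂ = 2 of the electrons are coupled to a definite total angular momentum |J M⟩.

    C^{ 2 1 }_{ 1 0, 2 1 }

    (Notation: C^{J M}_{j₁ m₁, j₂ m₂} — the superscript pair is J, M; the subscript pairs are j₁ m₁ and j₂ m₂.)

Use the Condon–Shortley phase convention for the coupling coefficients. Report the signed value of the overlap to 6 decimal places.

triangle: 1!·1!·3!/6! = 6/720
(j±m)!: 1!·1!·3!·1!·3!·1! = 36
prefactor² = (2J+1)·Δ·N² = 3/2
  k=0: +1/(0!·1!·1!·3!·0!·0!) = 1/6
  k=1: −1/(1!·0!·0!·2!·1!·1!) = -1/2
Σ = -1/3  ⇒  CG² = 3/2·(-1/3)² = 1/6
CG = −√(1/6) = -0.408248

-0.408248  (= −√(1/6))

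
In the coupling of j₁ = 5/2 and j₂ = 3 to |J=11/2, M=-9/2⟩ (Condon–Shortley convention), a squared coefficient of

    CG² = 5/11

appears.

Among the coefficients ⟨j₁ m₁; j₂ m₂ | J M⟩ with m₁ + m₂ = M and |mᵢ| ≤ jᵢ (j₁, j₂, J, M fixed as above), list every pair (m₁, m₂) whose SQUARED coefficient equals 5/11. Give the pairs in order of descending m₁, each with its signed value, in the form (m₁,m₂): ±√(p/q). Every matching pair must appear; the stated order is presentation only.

(-3/2,-3): +√(5/11)

Admissible pairs with m₁+m₂ = M = -9/2: (-5/2,-2), (-3/2,-3)
  (m₁,m₂)=(-3/2,-3): CG² = 5/11, CG = +√(5/11)   ← matches the target
  (m₁,m₂)=(-5/2,-2): CG² = 6/11, CG = +√(6/11)
Pairs with CG² = 5/11: (-3/2,-3): +√(5/11)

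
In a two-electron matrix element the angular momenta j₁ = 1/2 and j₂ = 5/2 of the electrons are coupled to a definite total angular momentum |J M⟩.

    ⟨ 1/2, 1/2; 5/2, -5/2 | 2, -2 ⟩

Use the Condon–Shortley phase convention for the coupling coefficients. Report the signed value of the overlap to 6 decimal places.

+√(5/6) ≈ +0.912871

triangle: 1!×0!×4!/6! = 24/720
(j±m)!: 1!×0!×0!×5!×0!×4! = 2880
prefactor² = (2J+1)×Δ×N² = 480
  k=0: +1/(0!×1!×0!×0!×0!×4!) = 1/24
Σ = 1/24  ⇒  CG² = 480×(1/24)² = 5/6
CG = +√(5/6) = +0.912871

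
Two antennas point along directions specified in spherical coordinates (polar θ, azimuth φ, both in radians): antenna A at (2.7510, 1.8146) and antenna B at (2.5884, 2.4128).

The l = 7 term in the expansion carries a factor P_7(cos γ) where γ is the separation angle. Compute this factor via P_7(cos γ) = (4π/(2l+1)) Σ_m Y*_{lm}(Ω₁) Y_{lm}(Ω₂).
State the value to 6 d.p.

Term-by-term m-sum for l=7 (normalisation 4π/15 = 0.837758):
  term(m=-7) = -0.00000 + 0.00000j   from Y*(Ω₁)=0.00057 + 0.00008j, Y(Ω₂)=-0.00210 + 0.00511j
  term(m=-6) = -0.00016 + 0.00008j   from Y*(Ω₁)=0.00057 + 0.00524j, Y(Ω₂)=0.01116 + 0.03158j
  term(m=-5) = -0.00363 - 0.00055j   from Y*(Ω₁)=-0.02788 + 0.01023j, Y(Ω₂)=0.10830 + 0.05950j
  term(m=-4) = -0.02586 - 0.02403j   from Y*(Ω₁)=-0.06492 - 0.09580j, Y(Ω₂)=0.29728 - 0.06849j
  term(m=-3) = -0.03353 - 0.14730j   from Y*(Ω₁)=0.20846 - 0.23228j, Y(Ω₂)=0.27950 - 0.39519j
  term(m=-2) = 0.07409 - 0.18857j   from Y*(Ω₁)=0.47231 + 0.25048j, Y(Ω₂)=-0.04281 - 0.37653j
  term(m=-1) = -0.04424 + 0.03015j   from Y*(Ω₁)=-0.09811 + 0.39443j, Y(Ω₂)=0.09826 + 0.08772j
  term(m=+0) = 0.11208 + 0.00000j   from Y*(Ω₁)=0.26117 + 0.00000j, Y(Ω₂)=0.42914 + 0.00000j
  term(m=+1) = -0.04424 - 0.03015j   from Y*(Ω₁)=0.09811 + 0.39443j, Y(Ω₂)=-0.09826 + 0.08772j
  term(m=+2) = 0.07409 + 0.18857j   from Y*(Ω₁)=0.47231 - 0.25048j, Y(Ω₂)=-0.04281 + 0.37653j
  term(m=+3) = -0.03353 + 0.14730j   from Y*(Ω₁)=-0.20846 - 0.23228j, Y(Ω₂)=-0.27950 - 0.39519j
  term(m=+4) = -0.02586 + 0.02403j   from Y*(Ω₁)=-0.06492 + 0.09580j, Y(Ω₂)=0.29728 + 0.06849j
  term(m=+5) = -0.00363 + 0.00055j   from Y*(Ω₁)=0.02788 + 0.01023j, Y(Ω₂)=-0.10830 + 0.05950j
  term(m=+6) = -0.00016 - 0.00008j   from Y*(Ω₁)=0.00057 - 0.00524j, Y(Ω₂)=0.01116 - 0.03158j
  term(m=+7) = -0.00000 - 0.00000j   from Y*(Ω₁)=-0.00057 + 0.00008j, Y(Ω₂)=0.00210 + 0.00511j
Accumulated sum 0.04543 + 0.00000j; after 4π/(2l+1) scaling, 0.03806 + 0.00000j ⇒ P_7 = 0.038055

0.038055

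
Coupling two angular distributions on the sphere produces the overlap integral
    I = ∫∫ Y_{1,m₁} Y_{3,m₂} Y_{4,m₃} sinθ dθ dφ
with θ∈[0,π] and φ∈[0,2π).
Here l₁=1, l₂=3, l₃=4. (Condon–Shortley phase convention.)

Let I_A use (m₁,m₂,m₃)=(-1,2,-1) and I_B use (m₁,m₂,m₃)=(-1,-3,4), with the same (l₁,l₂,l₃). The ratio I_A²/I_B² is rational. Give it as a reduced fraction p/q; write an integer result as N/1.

3/28

Shared (l₁,l₂,l₃)=(1,3,4): N and (l;000)² cancel in I_A²/I_B².
A: Δ = 0!·2!·6!/9! = 1/252; Racah Σ t=0..0: t=0:+1/240 = 1/240; ⇒ 3j(1 3 4; -1 2 -1)² = 1/84, sgn -1
B: Δ = 0!·2!·6!/9! = 1/252; Racah Σ t=0..0: t=0:+1/1440 = 1/1440; ⇒ 3j(1 3 4; -1 -3 4)² = 1/9, sgn +1
I_A²/I_B² = (1/84)/(1/9) = 3/28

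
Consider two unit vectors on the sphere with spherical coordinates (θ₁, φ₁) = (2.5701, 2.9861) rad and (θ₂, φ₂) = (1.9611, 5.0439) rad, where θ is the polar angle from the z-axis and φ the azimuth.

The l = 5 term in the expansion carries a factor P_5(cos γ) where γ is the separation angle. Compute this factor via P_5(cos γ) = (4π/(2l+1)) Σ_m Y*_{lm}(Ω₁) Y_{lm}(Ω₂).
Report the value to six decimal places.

0.155591

Summing Y*_{l m}(θ₁,φ₁)·Y_{l m}(θ₂,φ₂) over m ∈ [−5, 5]; prefactor 4π/(2·5+1) = 1.142397:
  term(m=-5) = -0.004380+0.005131i   from Y*(Ω₁)=-0.015314+0.015073i, Y(Ω₂)=+0.312773-0.027204i
  term(m=-4) = -0.015896-0.040123i   from Y*(Ω₁)=-0.085874+0.061562i, Y(Ω₂)=-0.098974+0.396279i
  term(m=-3) = +0.024196+0.002667i   from Y*(Ω₁)=-0.262412+0.132136i, Y(Ω₂)=-0.069473-0.045147i
  term(m=-2) = +0.082062-0.120781i   from Y*(Ω₁)=-0.445594+0.143220i, Y(Ω₂)=-0.245884+0.192025i
  term(m=-1) = +0.022616+0.042709i   from Y*(Ω₁)=-0.274817+0.043080i, Y(Ω₂)=-0.056545-0.164274i
  term(m=+0) = -0.081001+0.000000i   from Y*(Ω₁)=+0.294224-0.000000i, Y(Ω₂)=-0.275304+0.000000i
  term(m=+1) = +0.022616-0.042709i   from Y*(Ω₁)=+0.274817+0.043080i, Y(Ω₂)=+0.056545-0.164274i
  term(m=+2) = +0.082062+0.120781i   from Y*(Ω₁)=-0.445594-0.143220i, Y(Ω₂)=-0.245884-0.192025i
  term(m=+3) = +0.024196-0.002667i   from Y*(Ω₁)=+0.262412+0.132136i, Y(Ω₂)=+0.069473-0.045147i
  term(m=+4) = -0.015896+0.040123i   from Y*(Ω₁)=-0.085874-0.061562i, Y(Ω₂)=-0.098974-0.396279i
  term(m=+5) = -0.004380-0.005131i   from Y*(Ω₁)=+0.015314+0.015073i, Y(Ω₂)=-0.312773-0.027204i
Σ over m = +0.136197+0.000000i; ×(4π/11) → +0.155591+0.000000i. Real part: 0.155591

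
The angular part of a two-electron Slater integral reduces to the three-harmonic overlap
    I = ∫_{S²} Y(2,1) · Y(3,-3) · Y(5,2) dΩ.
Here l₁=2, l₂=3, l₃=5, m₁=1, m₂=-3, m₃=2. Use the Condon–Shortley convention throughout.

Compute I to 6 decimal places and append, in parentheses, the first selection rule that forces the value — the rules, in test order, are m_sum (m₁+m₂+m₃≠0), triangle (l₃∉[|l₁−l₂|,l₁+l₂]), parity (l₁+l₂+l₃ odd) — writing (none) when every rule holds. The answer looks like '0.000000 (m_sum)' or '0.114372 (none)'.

0.063396 (none)

m-sum 0 ✓  L=10 even ✓  1≤5≤5 ✓
Π(2lᵢ+1) = 5×7×11 = 385
triangle coeff Δ(2,3,5) = 1/2310
Σ_t [0,0]: t=0:+1/144 = 1/144
(3j)²=10/231 [(2 3 5; 0 0 0)], sign=-1
Σ_t [0,0]: t=0:+1/4320 = 1/4320
(3j)²=1/330 [(2 3 5; 1 -3 2)], sign=-1
⇒ 4πI² = 5/99
I = (+1)√(5/99/(4π)) = 0.06339609
No selection rule forces the value: the integral is nonzero (none).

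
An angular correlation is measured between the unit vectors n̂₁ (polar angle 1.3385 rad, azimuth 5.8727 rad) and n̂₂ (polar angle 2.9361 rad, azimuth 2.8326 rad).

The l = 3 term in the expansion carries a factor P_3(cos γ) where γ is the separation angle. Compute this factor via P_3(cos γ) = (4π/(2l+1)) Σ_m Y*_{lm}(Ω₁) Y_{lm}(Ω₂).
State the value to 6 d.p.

Addition theorem: P_3(cos γ) = (4π/7) Σ_m Y*_{lm}(Ω₁) Y_{lm}(Ω₂), m = −3…3:
  [-3]  conj(Y_{3,-3})(Ω₁) = (0.127986, -0.362573) ; Y_{3,-3}(Ω₂) = (-0.002128, -0.002835) ; Δ = (-0.001300, 0.000409)
  [-2]  conj(Y_{3,-2})(Ω₁) = (0.151844, -0.163050) ; Y_{3,-2}(Ω₂) = (-0.033952, -0.024135) ; Δ = (-0.009091, 0.001871)
  [-1]  conj(Y_{3,-1})(Ω₁) = (-0.211957, 0.092246) ; Y_{3,-1}(Ω₂) = (-0.238208, -0.076040) ; Δ = (0.057504, -0.005856)
  [+0]  conj(Y_{3,0})(Ω₁) = (-0.234965, -0.000000) ; Y_{3,0}(Ω₂) = (-0.654596, 0.000000) ; Δ = (0.153807, 0.000000)
  [+1]  conj(Y_{3,1})(Ω₁) = (0.211957, 0.092246) ; Y_{3,1}(Ω₂) = (0.238208, -0.076040) ; Δ = (0.057504, 0.005856)
  [+2]  conj(Y_{3,2})(Ω₁) = (0.151844, 0.163050) ; Y_{3,2}(Ω₂) = (-0.033952, 0.024135) ; Δ = (-0.009091, -0.001871)
  [+3]  conj(Y_{3,3})(Ω₁) = (-0.127986, -0.362573) ; Y_{3,3}(Ω₂) = (0.002128, -0.002835) ; Δ = (-0.001300, -0.000409)
Total Σ_m = (0.248034, 0.000000). Multiply by 1.795196: (0.445269, 0.000000). P_3(cos γ) = 0.445269

0.445269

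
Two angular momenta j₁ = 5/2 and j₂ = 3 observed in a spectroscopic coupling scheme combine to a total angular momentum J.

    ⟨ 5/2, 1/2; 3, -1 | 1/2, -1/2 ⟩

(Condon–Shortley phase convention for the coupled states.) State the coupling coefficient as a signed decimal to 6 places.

+0.436436  (= +√(4/21))

j₁+j₂−J=5  J+j₁−j₂=0  J−j₁+j₂=1  j₁+j₂+J+1=7
(j₁±m₁, j₂±m₂, J±M) = (3,2,2,4,0,1)
P² = 192/7
sum k=2..2:
  [2] +1/12 = 1/12
S = 1/12
C² = P²·S² = 4/21 ; C = +0.436436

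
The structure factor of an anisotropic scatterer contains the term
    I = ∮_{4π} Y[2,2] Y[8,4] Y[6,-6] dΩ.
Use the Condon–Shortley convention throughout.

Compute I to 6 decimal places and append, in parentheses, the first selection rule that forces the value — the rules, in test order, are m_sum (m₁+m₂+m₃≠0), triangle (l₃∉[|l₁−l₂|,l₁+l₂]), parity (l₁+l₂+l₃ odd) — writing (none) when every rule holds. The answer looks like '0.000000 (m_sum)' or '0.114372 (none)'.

Rules hold: Σm=0, L=16 even, 6≤6≤10.
N = 5·17·13 = 1105
Δ = 4!·0!·12!/17! = 1/30940
Racah Σ t=2..2: t=2:+1/2073600 = 1/2073600
⇒ 3j(2 8 6; 0 0 0)² = 28/1105, sgn +1
Racah Σ t=0..0: t=0:+1/11496038400 = 1/11496038400
⇒ 3j(2 8 6; 2 4 -6)² = 1/30940, sgn +1
4πI² = N·(3j₀)²·(3jₘ)² = 1/1105
I = +1·√(0.000904977/4π) = 0.00848621
No selection rule forces the value: the integral is nonzero (none).

0.008486 (none)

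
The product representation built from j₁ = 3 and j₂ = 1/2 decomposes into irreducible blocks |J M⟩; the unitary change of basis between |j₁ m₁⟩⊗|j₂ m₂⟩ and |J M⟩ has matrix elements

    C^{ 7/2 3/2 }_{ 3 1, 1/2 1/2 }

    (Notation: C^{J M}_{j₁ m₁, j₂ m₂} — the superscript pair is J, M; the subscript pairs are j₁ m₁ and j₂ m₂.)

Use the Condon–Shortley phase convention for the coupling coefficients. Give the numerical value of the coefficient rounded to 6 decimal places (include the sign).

j₁+j₂−J=0  J+j₁−j₂=6  J−j₁+j₂=1  j₁+j₂+J+1=8
(j₁±m₁, j₂±m₂, J±M) = (4,2,1,0,5,2)
P² = 11520/7
sum k=0..0:
  [0] +1/48 = 1/48
S = 1/48
C² = P²·S² = 5/7 ; C = +0.845154

+√(5/7) = +0.845154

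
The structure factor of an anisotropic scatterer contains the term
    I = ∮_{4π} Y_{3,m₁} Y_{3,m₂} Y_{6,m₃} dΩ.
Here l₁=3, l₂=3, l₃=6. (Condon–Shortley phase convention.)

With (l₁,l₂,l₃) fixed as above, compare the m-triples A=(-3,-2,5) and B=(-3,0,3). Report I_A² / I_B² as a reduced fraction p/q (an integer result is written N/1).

l's match ⇒ only the (l;m) 3-j factors differ between A and B.
A: triangle coeff Δ(3,3,6) = 1/12012; Σ_t [0,0]: t=0:+1/86400 = 1/86400; (3j)²=1/26 [(3 3 6; -3 -2 5)], sign=-1
B: triangle coeff Δ(3,3,6) = 1/12012; Σ_t [0,0]: t=0:+1/25920 = 1/25920; (3j)²=1/143 [(3 3 6; -3 0 3)], sign=-1
I_A²/I_B² = (1/26)/(1/143) = 11/2

11/2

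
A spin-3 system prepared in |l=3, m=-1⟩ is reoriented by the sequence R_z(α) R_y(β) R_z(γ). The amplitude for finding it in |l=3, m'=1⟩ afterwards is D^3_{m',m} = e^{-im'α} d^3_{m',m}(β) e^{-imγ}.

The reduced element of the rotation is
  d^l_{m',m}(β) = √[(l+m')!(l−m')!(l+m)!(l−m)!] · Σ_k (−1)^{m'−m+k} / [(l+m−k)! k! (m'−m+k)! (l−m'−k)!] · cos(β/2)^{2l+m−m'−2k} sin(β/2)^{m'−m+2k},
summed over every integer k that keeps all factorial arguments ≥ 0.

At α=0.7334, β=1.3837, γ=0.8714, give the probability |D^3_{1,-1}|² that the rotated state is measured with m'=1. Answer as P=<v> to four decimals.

First d^3_{1,-1}(β=1.3837), then the phase factors e^{-i(1)α} and e^{-i(-1)γ}:
c=cos(1.383700/2)=0.770067, s=sin(1.383700/2)=0.637963; N=√[24·2·2·24]=48.000000
Admissible k: 0..2 (factorial args all ≥0)
  k=0: (−1)^2·48.0000/(8)·0.7701^4·0.6380^2 = +0.858729
  k=1: (−1)^3·48.0000/(6)·0.7701^2·0.6380^4 = -0.785830
  k=2: (−1)^4·48.0000/(48)·0.7701^0·0.6380^6 = +0.067417
d^3_{1,-1}(1.3837) = +0.858729 -0.785830 +0.067417 = +0.140317
|D^3_{1,-1}|² = |d^3_{1,-1}(β)|² = (+0.140317)² = 0.019689 (the z-rotation phases have unit modulus)

P=0.0197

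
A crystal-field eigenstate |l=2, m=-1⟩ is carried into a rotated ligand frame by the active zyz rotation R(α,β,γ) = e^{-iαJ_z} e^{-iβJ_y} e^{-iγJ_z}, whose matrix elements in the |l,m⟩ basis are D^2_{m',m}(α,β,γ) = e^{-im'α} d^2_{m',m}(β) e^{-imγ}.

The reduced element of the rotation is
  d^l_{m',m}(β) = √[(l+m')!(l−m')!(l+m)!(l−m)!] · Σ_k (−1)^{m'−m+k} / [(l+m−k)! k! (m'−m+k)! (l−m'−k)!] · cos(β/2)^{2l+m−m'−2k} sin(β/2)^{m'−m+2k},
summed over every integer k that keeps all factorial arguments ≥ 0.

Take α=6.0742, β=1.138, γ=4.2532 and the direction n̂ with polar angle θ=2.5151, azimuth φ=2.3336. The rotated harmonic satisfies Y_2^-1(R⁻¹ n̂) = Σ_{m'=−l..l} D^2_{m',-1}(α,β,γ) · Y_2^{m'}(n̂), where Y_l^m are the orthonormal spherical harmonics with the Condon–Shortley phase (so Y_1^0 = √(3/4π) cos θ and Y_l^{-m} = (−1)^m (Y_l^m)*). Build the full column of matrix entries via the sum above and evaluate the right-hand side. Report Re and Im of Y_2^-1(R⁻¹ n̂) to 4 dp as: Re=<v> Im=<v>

Re=0.3205 Im=0.1991

Need the full column D^2_{m',-1} for m'=−2..2 at α=6.0742, β=1.1380, γ=4.2532.
cos(β/2)=0.842440, sin(β/2)=0.538790
d^2_{-2,-1}: single k=1 term ⇒ +0.644268;  D = -0.495395-0.411905i
d^2_{-1,-1}: k∈[0..1] ⇒ +0.503682 -0.618071 = -0.114389;  D = +0.070870+0.089790i
d^2_{0,-1}: k∈[0..1] ⇒ -0.789064 +0.322755 = -0.466309;  D = +0.206678+0.418005i
d^2_{1,-1}: k∈[0..1] ⇒ +0.618071 -0.084271 = +0.533800;  D = -0.132170-0.517178i
d^2_{2,-1}: single k=0 term ⇒ -0.263528;  D = +0.010859+0.263305i
Y_2^{m'}(θ=2.5151,φ=2.3336) and Σ D·Y over m':
  (-0.4954-0.4119i)·(-0.0060+0.1326i)  (+0.0709+0.0898i)·(+0.2535+0.2653i)  (+0.2067+0.4180i)·(+0.3055+0.0000i)  (-0.1322-0.5172i)·(-0.2535+0.2653i)  (+0.0109+0.2633i)·(-0.0060-0.1326i)
Y_2^-1(R⁻¹ n̂) = +0.320462+0.199076i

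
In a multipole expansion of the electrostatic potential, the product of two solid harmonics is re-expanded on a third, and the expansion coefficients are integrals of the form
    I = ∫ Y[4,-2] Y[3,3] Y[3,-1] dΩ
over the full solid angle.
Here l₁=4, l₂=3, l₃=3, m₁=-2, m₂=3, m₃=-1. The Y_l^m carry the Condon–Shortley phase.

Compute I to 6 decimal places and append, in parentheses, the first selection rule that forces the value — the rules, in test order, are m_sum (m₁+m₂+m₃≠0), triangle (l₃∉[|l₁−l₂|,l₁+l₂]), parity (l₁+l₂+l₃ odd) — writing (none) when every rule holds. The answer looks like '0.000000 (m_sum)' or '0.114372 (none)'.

Checks pass: Σm=0; 10 even; l₃=3∈[1,7].
(2·4+1)(2·3+1)(2·3+1) = 441
Δ: 4! 4! 2! / 11! → 1/34650
sum: t=1:−1/72 t=2:+1/16 t=3:−1/72 = 5/144
3j²(4 3 3; 0 0 0) = Δ·Π!·Σ² = 2/77  (sign -1)
sum: t=4:+1/192 = 1/192
3j²(4 3 3; -2 3 -1) = Δ·Π!·Σ² = 3/77  (sign +1)
combine: 4πI² = 441·2/77·3/77 = 54/121
take √, sign -1: I = -0.18845135
No selection rule forces the value: the integral is nonzero (none).

-0.188451 (none)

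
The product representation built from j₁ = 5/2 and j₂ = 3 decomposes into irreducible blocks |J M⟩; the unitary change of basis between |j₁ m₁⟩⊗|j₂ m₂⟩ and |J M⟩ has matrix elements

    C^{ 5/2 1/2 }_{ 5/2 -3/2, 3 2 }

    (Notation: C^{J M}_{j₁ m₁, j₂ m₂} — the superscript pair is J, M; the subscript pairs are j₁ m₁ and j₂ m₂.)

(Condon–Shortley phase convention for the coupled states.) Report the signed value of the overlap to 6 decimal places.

√[6·3!2!3!/9! · 1!4!5!1!3!2!] = √(288/7)
  +(−1)^2/∏(2,1,2,3,0,0)! = 1/24  (running 1/24)
  +(−1)^3/∏(3,0,1,2,1,1)! = -1/12  (running -1/24)
⟨..|..⟩ = √(288/7)·(-1/24) = -0.267261

−√(1/14) ≈ -0.267261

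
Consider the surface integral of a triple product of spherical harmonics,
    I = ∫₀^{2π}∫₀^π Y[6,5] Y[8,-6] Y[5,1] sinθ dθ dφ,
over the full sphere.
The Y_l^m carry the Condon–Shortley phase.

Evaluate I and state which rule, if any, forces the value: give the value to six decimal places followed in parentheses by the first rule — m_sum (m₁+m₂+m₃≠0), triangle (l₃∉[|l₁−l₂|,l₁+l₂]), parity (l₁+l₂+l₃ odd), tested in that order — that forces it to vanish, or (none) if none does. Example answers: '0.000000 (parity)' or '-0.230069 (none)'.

0.000000 (parity)

Σlᵢ=19 odd — θ-integrand is odd under cosθ→−cosθ; I=0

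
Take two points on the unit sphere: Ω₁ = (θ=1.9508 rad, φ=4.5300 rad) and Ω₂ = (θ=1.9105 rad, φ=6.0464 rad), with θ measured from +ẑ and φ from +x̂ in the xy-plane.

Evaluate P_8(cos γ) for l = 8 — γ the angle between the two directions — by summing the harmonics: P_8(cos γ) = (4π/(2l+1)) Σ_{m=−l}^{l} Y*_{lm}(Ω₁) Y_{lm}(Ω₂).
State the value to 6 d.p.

0.029105

Term-by-term m-sum for l=8 (normalisation 4π/17 = 0.739198):
  [-8]  conj(Y_{8,-8})(Ω₁) = 0.03178 - 0.28335j ; Y_{8,-8}(Ω₂) = -0.10232 + 0.30521j ; Δ = 0.08323 + 0.03869j
  [-7]  conj(Y_{8,-7})(Ω₁) = -0.43598 - 0.13204j ; Y_{8,-7}(Ω₂) = 0.03940 - 0.45333j ; Δ = -0.07704 + 0.19244j
  [-6]  conj(Y_{8,-6})(Ω₁) = -0.11780 + 0.22823j ; Y_{8,-6}(Ω₂) = 0.02631 + 0.17399j ; Δ = -0.04281 - 0.01449j
  [-5]  conj(Y_{8,-5})(Ω₁) = -0.15422 - 0.11941j ; Y_{8,-5}(Ω₂) = 0.10166 + 0.24952j ; Δ = 0.01412 - 0.05062j
  [-4]  conj(Y_{8,-4})(Ω₁) = -0.25261 + 0.22586j ; Y_{8,-4}(Ω₂) = -0.16947 - 0.23556j ; Δ = 0.09601 + 0.02123j
  [-3]  conj(Y_{8,-3})(Ω₁) = -0.02174 - 0.03569j ; Y_{8,-3}(Ω₂) = -0.10986 - 0.09450j ; Δ = -0.00098 + 0.00598j
  [-2]  conj(Y_{8,-2})(Ω₁) = -0.31335 + 0.11966j ; Y_{8,-2}(Ω₂) = 0.27989 + 0.14344j ; Δ = -0.10487 - 0.01145j
  [-1]  conj(Y_{8,-1})(Ω₁) = 0.00426 + 0.02308j ; Y_{8,-1}(Ω₂) = 0.08513 + 0.02054j ; Δ = -0.00011 + 0.00205j
  [+0]  conj(Y_{8,0})(Ω₁) = -0.32852 + 0.00000j ; Y_{8,0}(Ω₂) = -0.31740 + 0.00000j ; Δ = 0.10427 + 0.00000j
  [+1]  conj(Y_{8,1})(Ω₁) = -0.00426 + 0.02308j ; Y_{8,1}(Ω₂) = -0.08513 + 0.02054j ; Δ = -0.00011 - 0.00205j
  [+2]  conj(Y_{8,2})(Ω₁) = -0.31335 - 0.11966j ; Y_{8,2}(Ω₂) = 0.27989 - 0.14344j ; Δ = -0.10487 + 0.01145j
  [+3]  conj(Y_{8,3})(Ω₁) = 0.02174 - 0.03569j ; Y_{8,3}(Ω₂) = 0.10986 - 0.09450j ; Δ = -0.00098 - 0.00598j
  [+4]  conj(Y_{8,4})(Ω₁) = -0.25261 - 0.22586j ; Y_{8,4}(Ω₂) = -0.16947 + 0.23556j ; Δ = 0.09601 - 0.02123j
  [+5]  conj(Y_{8,5})(Ω₁) = 0.15422 - 0.11941j ; Y_{8,5}(Ω₂) = -0.10166 + 0.24952j ; Δ = 0.01412 + 0.05062j
  [+6]  conj(Y_{8,6})(Ω₁) = -0.11780 - 0.22823j ; Y_{8,6}(Ω₂) = 0.02631 - 0.17399j ; Δ = -0.04281 + 0.01449j
  [+7]  conj(Y_{8,7})(Ω₁) = 0.43598 - 0.13204j ; Y_{8,7}(Ω₂) = -0.03940 - 0.45333j ; Δ = -0.07704 - 0.19244j
  [+8]  conj(Y_{8,8})(Ω₁) = 0.03178 + 0.28335j ; Y_{8,8}(Ω₂) = -0.10232 - 0.30521j ; Δ = 0.08323 - 0.03869j
Σ over m = 0.03937 - 0.00000j; ×(4π/17) → 0.02911 - 0.00000j. Real part: 0.029105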